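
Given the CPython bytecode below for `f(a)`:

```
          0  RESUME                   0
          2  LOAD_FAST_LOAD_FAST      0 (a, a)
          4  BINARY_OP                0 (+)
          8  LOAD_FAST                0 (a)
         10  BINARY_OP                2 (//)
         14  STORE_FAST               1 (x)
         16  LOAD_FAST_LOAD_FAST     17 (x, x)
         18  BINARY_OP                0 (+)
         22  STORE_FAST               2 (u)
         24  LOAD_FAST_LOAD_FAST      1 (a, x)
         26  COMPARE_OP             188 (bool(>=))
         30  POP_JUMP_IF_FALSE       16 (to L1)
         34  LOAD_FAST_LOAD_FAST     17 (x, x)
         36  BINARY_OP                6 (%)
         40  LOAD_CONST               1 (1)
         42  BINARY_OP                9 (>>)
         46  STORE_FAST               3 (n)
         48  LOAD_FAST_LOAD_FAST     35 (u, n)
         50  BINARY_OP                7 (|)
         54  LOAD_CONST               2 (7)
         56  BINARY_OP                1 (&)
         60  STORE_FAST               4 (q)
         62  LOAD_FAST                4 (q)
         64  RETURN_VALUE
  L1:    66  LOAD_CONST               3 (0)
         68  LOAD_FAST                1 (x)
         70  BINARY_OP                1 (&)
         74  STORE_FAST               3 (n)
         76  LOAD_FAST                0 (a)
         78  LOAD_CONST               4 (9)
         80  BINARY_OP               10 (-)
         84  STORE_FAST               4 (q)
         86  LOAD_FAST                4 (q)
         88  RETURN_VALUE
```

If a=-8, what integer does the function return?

LOAD_FAST_LOAD_FAST a,a → push -8,-8. Stack: [-8, -8]
BINARY_OP + → -8 + -8 = -16. Stack: [-16]
LOAD_FAST a → push -8. Stack: [-16, -8]
BINARY_OP // → -16 // -8 = 2. Stack: [2]
STORE_FAST x → x=2. Stack: []
LOAD_FAST_LOAD_FAST x,x → push 2,2. Stack: [2, 2]
BINARY_OP + → 2 + 2 = 4. Stack: [4]
STORE_FAST u → u=4. Stack: []
LOAD_FAST_LOAD_FAST a,x → push -8,2. Stack: [-8, 2]
COMPARE_OP bool(>=) → -8 vs 2 = False. Stack: [False]
POP_JUMP_IF_FALSE → pop False; jump. Stack: []
LOAD_CONST → push 0. Stack: [0]
LOAD_FAST x → push 2. Stack: [0, 2]
BINARY_OP & → 0 & 2 = 0. Stack: [0]
STORE_FAST n → n=0. Stack: []
LOAD_FAST a → push -8. Stack: [-8]
LOAD_CONST → push 9. Stack: [-8, 9]
BINARY_OP - → -8 - 9 = -17. Stack: [-17]
STORE_FAST q → q=-17. Stack: []
LOAD_FAST q → push -17. Stack: [-17]
RETURN_VALUE → return -17.

-17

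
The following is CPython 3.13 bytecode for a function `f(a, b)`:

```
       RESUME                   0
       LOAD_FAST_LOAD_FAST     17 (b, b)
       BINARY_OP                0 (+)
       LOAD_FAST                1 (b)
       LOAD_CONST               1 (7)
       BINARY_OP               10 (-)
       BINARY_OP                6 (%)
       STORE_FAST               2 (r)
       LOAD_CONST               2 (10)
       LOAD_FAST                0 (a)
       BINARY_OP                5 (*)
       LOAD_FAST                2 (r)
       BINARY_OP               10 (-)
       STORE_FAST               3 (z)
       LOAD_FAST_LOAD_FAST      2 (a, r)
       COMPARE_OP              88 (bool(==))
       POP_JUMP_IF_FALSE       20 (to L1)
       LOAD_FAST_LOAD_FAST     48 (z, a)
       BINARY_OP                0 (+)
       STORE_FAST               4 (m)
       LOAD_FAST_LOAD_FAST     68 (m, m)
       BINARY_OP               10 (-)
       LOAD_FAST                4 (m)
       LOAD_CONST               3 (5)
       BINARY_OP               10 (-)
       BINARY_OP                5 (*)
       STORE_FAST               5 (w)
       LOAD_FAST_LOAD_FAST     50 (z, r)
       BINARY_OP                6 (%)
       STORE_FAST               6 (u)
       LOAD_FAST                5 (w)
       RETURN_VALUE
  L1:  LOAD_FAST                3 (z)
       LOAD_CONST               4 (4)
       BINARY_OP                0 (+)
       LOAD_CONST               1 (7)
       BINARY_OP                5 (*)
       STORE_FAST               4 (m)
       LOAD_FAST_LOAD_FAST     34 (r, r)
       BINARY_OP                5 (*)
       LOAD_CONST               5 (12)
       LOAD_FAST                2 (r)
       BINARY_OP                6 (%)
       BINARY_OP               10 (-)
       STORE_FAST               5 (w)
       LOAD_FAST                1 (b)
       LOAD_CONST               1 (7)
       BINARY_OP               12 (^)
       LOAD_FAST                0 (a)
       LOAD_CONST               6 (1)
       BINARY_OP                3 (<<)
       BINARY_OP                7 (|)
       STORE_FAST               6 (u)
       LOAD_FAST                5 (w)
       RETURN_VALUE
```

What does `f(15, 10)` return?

4

LOAD_FAST_LOAD_FAST b,b → push 10,10. Stack: [10, 10]
BINARY_OP + → 10 + 10 = 20. Stack: [20]
LOAD_FAST b → push 10. Stack: [20, 10]
LOAD_CONST → push 7. Stack: [20, 10, 7]
BINARY_OP - → 10 - 7 = 3. Stack: [20, 3]
BINARY_OP % → 20 % 3 = 2. Stack: [2]
STORE_FAST r → r=2. Stack: []
LOAD_CONST → push 10. Stack: [10]
LOAD_FAST a → push 15. Stack: [10, 15]
BINARY_OP * → 10 * 15 = 150. Stack: [150]
LOAD_FAST r → push 2. Stack: [150, 2]
BINARY_OP - → 150 - 2 = 148. Stack: [148]
STORE_FAST z → z=148. Stack: []
LOAD_FAST_LOAD_FAST a,r → push 15,2. Stack: [15, 2]
COMPARE_OP bool(==) → 15 vs 2 = False. Stack: [False]
POP_JUMP_IF_FALSE → pop False; jump. Stack: []
LOAD_FAST z → push 148. Stack: [148]
LOAD_CONST → push 4. Stack: [148, 4]
BINARY_OP + → 148 + 4 = 152. Stack: [152]
LOAD_CONST → push 7. Stack: [152, 7]
BINARY_OP * → 152 * 7 = 1064. Stack: [1064]
STORE_FAST m → m=1064. Stack: []
LOAD_FAST_LOAD_FAST r,r → push 2,2. Stack: [2, 2]
BINARY_OP * → 2 * 2 = 4. Stack: [4]
LOAD_CONST → push 12. Stack: [4, 12]
LOAD_FAST r → push 2. Stack: [4, 12, 2]
BINARY_OP % → 12 % 2 = 0. Stack: [4, 0]
BINARY_OP - → 4 - 0 = 4. Stack: [4]
STORE_FAST w → w=4. Stack: []
LOAD_FAST b → push 10. Stack: [10]
LOAD_CONST → push 7. Stack: [10, 7]
BINARY_OP ^ → 10 ^ 7 = 13. Stack: [13]
LOAD_FAST a → push 15. Stack: [13, 15]
LOAD_CONST → push 1. Stack: [13, 15, 1]
BINARY_OP << → 15 << 1 = 30. Stack: [13, 30]
BINARY_OP | → 13 | 30 = 31. Stack: [31]
STORE_FAST u → u=31. Stack: []
LOAD_FAST w → push 4. Stack: [4]
RETURN_VALUE → return 4.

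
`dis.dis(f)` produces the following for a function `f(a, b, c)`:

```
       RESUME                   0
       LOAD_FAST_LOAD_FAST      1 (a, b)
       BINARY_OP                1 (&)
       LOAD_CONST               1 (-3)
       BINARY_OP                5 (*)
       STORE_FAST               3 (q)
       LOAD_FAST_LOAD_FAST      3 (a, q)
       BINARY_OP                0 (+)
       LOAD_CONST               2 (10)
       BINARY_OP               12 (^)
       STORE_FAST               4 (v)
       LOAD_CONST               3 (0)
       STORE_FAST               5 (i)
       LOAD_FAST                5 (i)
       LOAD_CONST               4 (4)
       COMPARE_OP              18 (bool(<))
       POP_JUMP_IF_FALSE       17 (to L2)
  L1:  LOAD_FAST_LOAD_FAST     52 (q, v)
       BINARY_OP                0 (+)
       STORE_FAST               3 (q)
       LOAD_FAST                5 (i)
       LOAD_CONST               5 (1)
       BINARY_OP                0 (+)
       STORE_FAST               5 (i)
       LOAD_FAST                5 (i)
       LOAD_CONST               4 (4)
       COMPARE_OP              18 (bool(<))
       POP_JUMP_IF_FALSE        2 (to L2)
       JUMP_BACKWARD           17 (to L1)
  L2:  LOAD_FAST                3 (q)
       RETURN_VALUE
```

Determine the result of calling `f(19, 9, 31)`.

101

LOAD_FAST_LOAD_FAST a,b → push 19,9. Stack: [19, 9]
BINARY_OP & → 19 & 9 = 1. Stack: [1]
LOAD_CONST → push -3. Stack: [1, -3]
BINARY_OP * → 1 * -3 = -3. Stack: [-3]
STORE_FAST q → q=-3. Stack: []
LOAD_FAST_LOAD_FAST a,q → push 19,-3. Stack: [19, -3]
BINARY_OP + → 19 + -3 = 16. Stack: [16]
LOAD_CONST → push 10. Stack: [16, 10]
BINARY_OP ^ → 16 ^ 10 = 26. Stack: [26]
STORE_FAST v → v=26. Stack: []
LOAD_CONST → push 0. Stack: [0]
STORE_FAST i → i=0. Stack: []
LOAD_FAST i → push 0. Stack: [0]
LOAD_CONST → push 4. Stack: [0, 4]
COMPARE_OP bool(<) → 0 vs 4 = True. Stack: [True]
POP_JUMP_IF_FALSE → pop True; no jump. Stack: []
LOAD_FAST_LOAD_FAST q,v → push -3,26. Stack: [-3, 26]
BINARY_OP + → -3 + 26 = 23. Stack: [23]
STORE_FAST q → q=23. Stack: []
LOAD_FAST i → push 0. Stack: [0]
LOAD_CONST → push 1. Stack: [0, 1]
BINARY_OP + → 0 + 1 = 1. Stack: [1]
STORE_FAST i → i=1. Stack: []
LOAD_FAST i → push 1. Stack: [1]
LOAD_CONST → push 4. Stack: [1, 4]
COMPARE_OP bool(<) → 1 vs 4 = True. Stack: [True]
POP_JUMP_IF_FALSE → pop True; no jump. Stack: []
LOAD_FAST_LOAD_FAST q,v → push 23,26. Stack: [23, 26]
BINARY_OP + → 23 + 26 = 49. Stack: [49]
STORE_FAST q → q=49. Stack: []
LOAD_FAST i → push 1. Stack: [1]
LOAD_CONST → push 1. Stack: [1, 1]
BINARY_OP + → 1 + 1 = 2. Stack: [2]
STORE_FAST i → i=2. Stack: []
LOAD_FAST i → push 2. Stack: [2]
LOAD_CONST → push 4. Stack: [2, 4]
COMPARE_OP bool(<) → 2 vs 4 = True. Stack: [True]
POP_JUMP_IF_FALSE → pop True; no jump. Stack: []
LOAD_FAST_LOAD_FAST q,v → push 49,26. Stack: [49, 26]
BINARY_OP + → 49 + 26 = 75. Stack: [75]
STORE_FAST q → q=75. Stack: []
LOAD_FAST i → push 2. Stack: [2]
LOAD_CONST → push 1. Stack: [2, 1]
BINARY_OP + → 2 + 1 = 3. Stack: [3]
STORE_FAST i → i=3. Stack: []
LOAD_FAST i → push 3. Stack: [3]
LOAD_CONST → push 4. Stack: [3, 4]
COMPARE_OP bool(<) → 3 vs 4 = True. Stack: [True]
POP_JUMP_IF_FALSE → pop True; no jump. Stack: []
LOAD_FAST_LOAD_FAST q,v → push 75,26. Stack: [75, 26]
BINARY_OP + → 75 + 26 = 101. Stack: [101]
STORE_FAST q → q=101. Stack: []
LOAD_FAST i → push 3. Stack: [3]
LOAD_CONST → push 1. Stack: [3, 1]
BINARY_OP + → 3 + 1 = 4. Stack: [4]
STORE_FAST i → i=4. Stack: []
LOAD_FAST i → push 4. Stack: [4]
LOAD_CONST → push 4. Stack: [4, 4]
COMPARE_OP bool(<) → 4 vs 4 = False. Stack: [False]
POP_JUMP_IF_FALSE → pop False; jump. Stack: []
LOAD_FAST q → push 101. Stack: [101]
RETURN_VALUE → return 101.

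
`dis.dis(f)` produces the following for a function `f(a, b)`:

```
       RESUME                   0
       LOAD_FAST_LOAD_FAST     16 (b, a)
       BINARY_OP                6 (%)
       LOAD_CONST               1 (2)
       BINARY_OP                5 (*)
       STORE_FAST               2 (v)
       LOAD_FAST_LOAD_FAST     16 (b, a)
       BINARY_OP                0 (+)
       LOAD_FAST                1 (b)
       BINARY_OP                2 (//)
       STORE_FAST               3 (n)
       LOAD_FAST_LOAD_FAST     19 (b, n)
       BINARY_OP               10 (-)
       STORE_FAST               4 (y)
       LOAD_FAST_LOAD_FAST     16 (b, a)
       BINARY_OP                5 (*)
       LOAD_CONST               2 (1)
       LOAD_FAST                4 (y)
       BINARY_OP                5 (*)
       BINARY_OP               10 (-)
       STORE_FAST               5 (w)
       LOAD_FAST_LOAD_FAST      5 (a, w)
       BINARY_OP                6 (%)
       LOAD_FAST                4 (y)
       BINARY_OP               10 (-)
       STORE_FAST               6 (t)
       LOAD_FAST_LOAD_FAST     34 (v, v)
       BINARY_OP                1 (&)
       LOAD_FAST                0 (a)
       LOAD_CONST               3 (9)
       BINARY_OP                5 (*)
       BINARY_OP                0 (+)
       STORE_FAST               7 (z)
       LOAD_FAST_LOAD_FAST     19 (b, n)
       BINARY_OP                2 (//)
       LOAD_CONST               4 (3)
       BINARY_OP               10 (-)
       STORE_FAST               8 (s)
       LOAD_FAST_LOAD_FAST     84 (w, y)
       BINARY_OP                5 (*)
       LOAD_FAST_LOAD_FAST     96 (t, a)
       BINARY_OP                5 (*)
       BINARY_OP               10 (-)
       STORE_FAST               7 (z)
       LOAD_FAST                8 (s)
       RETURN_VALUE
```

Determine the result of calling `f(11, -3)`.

LOAD_FAST_LOAD_FAST b,a → push -3,11. Stack: [-3, 11]
BINARY_OP % → -3 % 11 = 8. Stack: [8]
LOAD_CONST → push 2. Stack: [8, 2]
BINARY_OP * → 8 * 2 = 16. Stack: [16]
STORE_FAST v → v=16. Stack: []
LOAD_FAST_LOAD_FAST b,a → push -3,11. Stack: [-3, 11]
BINARY_OP + → -3 + 11 = 8. Stack: [8]
LOAD_FAST b → push -3. Stack: [8, -3]
BINARY_OP // → 8 // -3 = -3. Stack: [-3]
STORE_FAST n → n=-3. Stack: []
LOAD_FAST_LOAD_FAST b,n → push -3,-3. Stack: [-3, -3]
BINARY_OP - → -3 - -3 = 0. Stack: [0]
STORE_FAST y → y=0. Stack: []
LOAD_FAST_LOAD_FAST b,a → push -3,11. Stack: [-3, 11]
BINARY_OP * → -3 * 11 = -33. Stack: [-33]
LOAD_CONST → push 1. Stack: [-33, 1]
LOAD_FAST y → push 0. Stack: [-33, 1, 0]
BINARY_OP * → 1 * 0 = 0. Stack: [-33, 0]
BINARY_OP - → -33 - 0 = -33. Stack: [-33]
STORE_FAST w → w=-33. Stack: []
LOAD_FAST_LOAD_FAST a,w → push 11,-33. Stack: [11, -33]
BINARY_OP % → 11 % -33 = -22. Stack: [-22]
LOAD_FAST y → push 0. Stack: [-22, 0]
BINARY_OP - → -22 - 0 = -22. Stack: [-22]
STORE_FAST t → t=-22. Stack: []
LOAD_FAST_LOAD_FAST v,v → push 16,16. Stack: [16, 16]
BINARY_OP & → 16 & 16 = 16. Stack: [16]
LOAD_FAST a → push 11. Stack: [16, 11]
LOAD_CONST → push 9. Stack: [16, 11, 9]
BINARY_OP * → 11 * 9 = 99. Stack: [16, 99]
BINARY_OP + → 16 + 99 = 115. Stack: [115]
STORE_FAST z → z=115. Stack: []
LOAD_FAST_LOAD_FAST b,n → push -3,-3. Stack: [-3, -3]
BINARY_OP // → -3 // -3 = 1. Stack: [1]
LOAD_CONST → push 3. Stack: [1, 3]
BINARY_OP - → 1 - 3 = -2. Stack: [-2]
STORE_FAST s → s=-2. Stack: []
LOAD_FAST_LOAD_FAST w,y → push -33,0. Stack: [-33, 0]
BINARY_OP * → -33 * 0 = 0. Stack: [0]
LOAD_FAST_LOAD_FAST t,a → push -22,11. Stack: [0, -22, 11]
BINARY_OP * → -22 * 11 = -242. Stack: [0, -242]
BINARY_OP - → 0 - -242 = 242. Stack: [242]
STORE_FAST z → z=242. Stack: []
LOAD_FAST s → push -2. Stack: [-2]
RETURN_VALUE → return -2.

-2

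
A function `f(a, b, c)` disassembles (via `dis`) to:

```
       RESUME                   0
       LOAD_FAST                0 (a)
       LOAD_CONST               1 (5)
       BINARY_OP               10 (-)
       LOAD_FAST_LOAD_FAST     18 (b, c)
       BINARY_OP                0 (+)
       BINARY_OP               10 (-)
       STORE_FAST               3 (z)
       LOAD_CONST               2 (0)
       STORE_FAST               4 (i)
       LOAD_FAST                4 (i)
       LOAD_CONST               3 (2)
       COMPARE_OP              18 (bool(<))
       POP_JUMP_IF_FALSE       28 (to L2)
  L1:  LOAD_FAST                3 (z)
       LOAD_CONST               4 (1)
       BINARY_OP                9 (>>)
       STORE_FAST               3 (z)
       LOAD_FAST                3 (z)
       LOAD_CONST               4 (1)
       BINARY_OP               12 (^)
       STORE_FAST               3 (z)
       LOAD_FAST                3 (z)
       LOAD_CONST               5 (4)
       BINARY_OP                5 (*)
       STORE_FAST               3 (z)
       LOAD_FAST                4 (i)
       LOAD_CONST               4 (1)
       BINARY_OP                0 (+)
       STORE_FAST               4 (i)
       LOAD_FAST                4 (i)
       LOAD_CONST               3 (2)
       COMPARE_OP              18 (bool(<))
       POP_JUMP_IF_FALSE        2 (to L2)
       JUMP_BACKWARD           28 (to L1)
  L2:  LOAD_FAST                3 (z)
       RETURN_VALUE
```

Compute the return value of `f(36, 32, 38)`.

LOAD_FAST a → push 36. Stack: [36]
LOAD_CONST → push 5. Stack: [36, 5]
BINARY_OP - → 36 - 5 = 31. Stack: [31]
LOAD_FAST_LOAD_FAST b,c → push 32,38. Stack: [31, 32, 38]
BINARY_OP + → 32 + 38 = 70. Stack: [31, 70]
BINARY_OP - → 31 - 70 = -39. Stack: [-39]
STORE_FAST z → z=-39. Stack: []
LOAD_CONST → push 0. Stack: [0]
STORE_FAST i → i=0. Stack: []
LOAD_FAST i → push 0. Stack: [0]
LOAD_CONST → push 2. Stack: [0, 2]
COMPARE_OP bool(<) → 0 vs 2 = True. Stack: [True]
POP_JUMP_IF_FALSE → pop True; no jump. Stack: []
LOAD_FAST z → push -39. Stack: [-39]
LOAD_CONST → push 1. Stack: [-39, 1]
BINARY_OP >> → -39 >> 1 = -20. Stack: [-20]
STORE_FAST z → z=-20. Stack: []
LOAD_FAST z → push -20. Stack: [-20]
LOAD_CONST → push 1. Stack: [-20, 1]
BINARY_OP ^ → -20 ^ 1 = -19. Stack: [-19]
STORE_FAST z → z=-19. Stack: []
LOAD_FAST z → push -19. Stack: [-19]
LOAD_CONST → push 4. Stack: [-19, 4]
BINARY_OP * → -19 * 4 = -76. Stack: [-76]
STORE_FAST z → z=-76. Stack: []
LOAD_FAST i → push 0. Stack: [0]
LOAD_CONST → push 1. Stack: [0, 1]
BINARY_OP + → 0 + 1 = 1. Stack: [1]
STORE_FAST i → i=1. Stack: []
LOAD_FAST i → push 1. Stack: [1]
LOAD_CONST → push 2. Stack: [1, 2]
COMPARE_OP bool(<) → 1 vs 2 = True. Stack: [True]
POP_JUMP_IF_FALSE → pop True; no jump. Stack: []
LOAD_FAST z → push -76. Stack: [-76]
LOAD_CONST → push 1. Stack: [-76, 1]
BINARY_OP >> → -76 >> 1 = -38. Stack: [-38]
STORE_FAST z → z=-38. Stack: []
LOAD_FAST z → push -38. Stack: [-38]
LOAD_CONST → push 1. Stack: [-38, 1]
BINARY_OP ^ → -38 ^ 1 = -37. Stack: [-37]
STORE_FAST z → z=-37. Stack: []
LOAD_FAST z → push -37. Stack: [-37]
LOAD_CONST → push 4. Stack: [-37, 4]
BINARY_OP * → -37 * 4 = -148. Stack: [-148]
STORE_FAST z → z=-148. Stack: []
LOAD_FAST i → push 1. Stack: [1]
LOAD_CONST → push 1. Stack: [1, 1]
BINARY_OP + → 1 + 1 = 2. Stack: [2]
STORE_FAST i → i=2. Stack: []
LOAD_FAST i → push 2. Stack: [2]
LOAD_CONST → push 2. Stack: [2, 2]
COMPARE_OP bool(<) → 2 vs 2 = False. Stack: [False]
POP_JUMP_IF_FALSE → pop False; jump. Stack: []
LOAD_FAST z → push -148. Stack: [-148]
RETURN_VALUE → return -148.

-148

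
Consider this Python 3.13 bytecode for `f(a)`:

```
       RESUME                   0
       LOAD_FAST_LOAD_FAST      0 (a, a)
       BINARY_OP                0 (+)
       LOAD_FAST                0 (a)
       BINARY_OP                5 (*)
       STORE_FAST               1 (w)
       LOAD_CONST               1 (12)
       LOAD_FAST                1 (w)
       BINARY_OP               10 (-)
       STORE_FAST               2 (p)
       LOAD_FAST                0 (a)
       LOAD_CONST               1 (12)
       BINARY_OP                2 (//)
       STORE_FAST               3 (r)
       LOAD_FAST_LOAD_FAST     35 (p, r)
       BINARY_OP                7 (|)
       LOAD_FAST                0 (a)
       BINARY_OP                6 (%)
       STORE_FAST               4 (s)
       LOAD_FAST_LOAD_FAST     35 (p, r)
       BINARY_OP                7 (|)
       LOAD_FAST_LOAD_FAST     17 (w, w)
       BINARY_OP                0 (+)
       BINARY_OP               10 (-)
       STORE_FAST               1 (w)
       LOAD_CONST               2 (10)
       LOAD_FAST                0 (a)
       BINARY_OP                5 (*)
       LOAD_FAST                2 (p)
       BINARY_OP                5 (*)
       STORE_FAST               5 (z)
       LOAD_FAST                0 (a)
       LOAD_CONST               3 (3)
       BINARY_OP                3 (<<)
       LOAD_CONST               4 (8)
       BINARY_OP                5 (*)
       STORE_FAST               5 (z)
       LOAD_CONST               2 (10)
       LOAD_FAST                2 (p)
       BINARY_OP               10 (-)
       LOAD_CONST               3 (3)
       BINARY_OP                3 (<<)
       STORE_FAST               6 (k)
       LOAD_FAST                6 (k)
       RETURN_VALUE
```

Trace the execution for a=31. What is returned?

LOAD_FAST_LOAD_FAST a,a → push 31,31. Stack: [31, 31]
BINARY_OP + → 31 + 31 = 62. Stack: [62]
LOAD_FAST a → push 31. Stack: [62, 31]
BINARY_OP * → 62 * 31 = 1922. Stack: [1922]
STORE_FAST w → w=1922. Stack: []
LOAD_CONST → push 12. Stack: [12]
LOAD_FAST w → push 1922. Stack: [12, 1922]
BINARY_OP - → 12 - 1922 = -1910. Stack: [-1910]
STORE_FAST p → p=-1910. Stack: []
LOAD_FAST a → push 31. Stack: [31]
LOAD_CONST → push 12. Stack: [31, 12]
BINARY_OP // → 31 // 12 = 2. Stack: [2]
STORE_FAST r → r=2. Stack: []
LOAD_FAST_LOAD_FAST p,r → push -1910,2. Stack: [-1910, 2]
BINARY_OP | → -1910 | 2 = -1910. Stack: [-1910]
LOAD_FAST a → push 31. Stack: [-1910, 31]
BINARY_OP % → -1910 % 31 = 12. Stack: [12]
STORE_FAST s → s=12. Stack: []
LOAD_FAST_LOAD_FAST p,r → push -1910,2. Stack: [-1910, 2]
BINARY_OP | → -1910 | 2 = -1910. Stack: [-1910]
LOAD_FAST_LOAD_FAST w,w → push 1922,1922. Stack: [-1910, 1922, 1922]
BINARY_OP + → 1922 + 1922 = 3844. Stack: [-1910, 3844]
BINARY_OP - → -1910 - 3844 = -5754. Stack: [-5754]
STORE_FAST w → w=-5754. Stack: []
LOAD_CONST → push 10. Stack: [10]
LOAD_FAST a → push 31. Stack: [10, 31]
BINARY_OP * → 10 * 31 = 310. Stack: [310]
LOAD_FAST p → push -1910. Stack: [310, -1910]
BINARY_OP * → 310 * -1910 = -592100. Stack: [-592100]
STORE_FAST z → z=-592100. Stack: []
LOAD_FAST a → push 31. Stack: [31]
LOAD_CONST → push 3. Stack: [31, 3]
BINARY_OP << → 31 << 3 = 248. Stack: [248]
LOAD_CONST → push 8. Stack: [248, 8]
BINARY_OP * → 248 * 8 = 1984. Stack: [1984]
STORE_FAST z → z=1984. Stack: []
LOAD_CONST → push 10. Stack: [10]
LOAD_FAST p → push -1910. Stack: [10, -1910]
BINARY_OP - → 10 - -1910 = 1920. Stack: [1920]
LOAD_CONST → push 3. Stack: [1920, 3]
BINARY_OP << → 1920 << 3 = 15360. Stack: [15360]
STORE_FAST k → k=15360. Stack: []
LOAD_FAST k → push 15360. Stack: [15360]
RETURN_VALUE → return 15360.

15360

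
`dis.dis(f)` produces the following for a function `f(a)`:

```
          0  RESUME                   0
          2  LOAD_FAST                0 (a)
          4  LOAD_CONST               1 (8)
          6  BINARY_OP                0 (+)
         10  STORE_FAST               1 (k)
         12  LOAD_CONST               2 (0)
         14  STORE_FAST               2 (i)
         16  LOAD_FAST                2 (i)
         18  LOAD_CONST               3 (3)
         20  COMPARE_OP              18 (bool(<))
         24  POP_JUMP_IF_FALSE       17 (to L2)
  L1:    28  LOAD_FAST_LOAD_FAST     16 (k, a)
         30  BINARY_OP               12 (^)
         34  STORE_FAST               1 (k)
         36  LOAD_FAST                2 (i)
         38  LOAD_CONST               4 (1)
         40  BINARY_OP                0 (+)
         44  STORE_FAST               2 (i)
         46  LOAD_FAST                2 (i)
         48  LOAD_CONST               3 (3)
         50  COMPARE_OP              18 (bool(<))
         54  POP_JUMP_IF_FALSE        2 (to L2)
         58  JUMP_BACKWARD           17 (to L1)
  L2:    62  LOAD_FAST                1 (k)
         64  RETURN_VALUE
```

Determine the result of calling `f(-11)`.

LOAD_FAST a → push -11. Stack: [-11]
LOAD_CONST → push 8. Stack: [-11, 8]
BINARY_OP + → -11 + 8 = -3. Stack: [-3]
STORE_FAST k → k=-3. Stack: []
LOAD_CONST → push 0. Stack: [0]
STORE_FAST i → i=0. Stack: []
LOAD_FAST i → push 0. Stack: [0]
LOAD_CONST → push 3. Stack: [0, 3]
COMPARE_OP bool(<) → 0 vs 3 = True. Stack: [True]
POP_JUMP_IF_FALSE → pop True; no jump. Stack: []
LOAD_FAST_LOAD_FAST k,a → push -3,-11. Stack: [-3, -11]
BINARY_OP ^ → -3 ^ -11 = 8. Stack: [8]
STORE_FAST k → k=8. Stack: []
LOAD_FAST i → push 0. Stack: [0]
LOAD_CONST → push 1. Stack: [0, 1]
BINARY_OP + → 0 + 1 = 1. Stack: [1]
STORE_FAST i → i=1. Stack: []
LOAD_FAST i → push 1. Stack: [1]
LOAD_CONST → push 3. Stack: [1, 3]
COMPARE_OP bool(<) → 1 vs 3 = True. Stack: [True]
POP_JUMP_IF_FALSE → pop True; no jump. Stack: []
LOAD_FAST_LOAD_FAST k,a → push 8,-11. Stack: [8, -11]
BINARY_OP ^ → 8 ^ -11 = -3. Stack: [-3]
STORE_FAST k → k=-3. Stack: []
LOAD_FAST i → push 1. Stack: [1]
LOAD_CONST → push 1. Stack: [1, 1]
BINARY_OP + → 1 + 1 = 2. Stack: [2]
STORE_FAST i → i=2. Stack: []
LOAD_FAST i → push 2. Stack: [2]
LOAD_CONST → push 3. Stack: [2, 3]
COMPARE_OP bool(<) → 2 vs 3 = True. Stack: [True]
POP_JUMP_IF_FALSE → pop True; no jump. Stack: []
LOAD_FAST_LOAD_FAST k,a → push -3,-11. Stack: [-3, -11]
BINARY_OP ^ → -3 ^ -11 = 8. Stack: [8]
STORE_FAST k → k=8. Stack: []
LOAD_FAST i → push 2. Stack: [2]
LOAD_CONST → push 1. Stack: [2, 1]
BINARY_OP + → 2 + 1 = 3. Stack: [3]
STORE_FAST i → i=3. Stack: []
LOAD_FAST i → push 3. Stack: [3]
LOAD_CONST → push 3. Stack: [3, 3]
COMPARE_OP bool(<) → 3 vs 3 = False. Stack: [False]
POP_JUMP_IF_FALSE → pop False; jump. Stack: []
LOAD_FAST k → push 8. Stack: [8]
RETURN_VALUE → return 8.

8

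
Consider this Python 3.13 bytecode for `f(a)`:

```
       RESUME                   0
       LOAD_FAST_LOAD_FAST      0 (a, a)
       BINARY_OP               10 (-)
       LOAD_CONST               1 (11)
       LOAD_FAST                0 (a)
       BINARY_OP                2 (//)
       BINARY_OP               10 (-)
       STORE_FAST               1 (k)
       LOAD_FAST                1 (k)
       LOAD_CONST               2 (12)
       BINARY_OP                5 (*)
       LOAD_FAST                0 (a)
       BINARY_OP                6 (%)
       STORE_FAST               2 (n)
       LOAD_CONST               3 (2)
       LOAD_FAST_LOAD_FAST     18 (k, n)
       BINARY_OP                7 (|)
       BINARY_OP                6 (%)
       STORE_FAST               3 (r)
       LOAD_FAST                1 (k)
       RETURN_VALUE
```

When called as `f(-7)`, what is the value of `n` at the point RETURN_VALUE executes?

LOAD_FAST_LOAD_FAST a,a → push -7,-7. Stack: [-7, -7]
BINARY_OP - → -7 - -7 = 0. Stack: [0]
LOAD_CONST → push 11. Stack: [0, 11]
LOAD_FAST a → push -7. Stack: [0, 11, -7]
BINARY_OP // → 11 // -7 = -2. Stack: [0, -2]
BINARY_OP - → 0 - -2 = 2. Stack: [2]
STORE_FAST k → k=2. Stack: []
LOAD_FAST k → push 2. Stack: [2]
LOAD_CONST → push 12. Stack: [2, 12]
BINARY_OP * → 2 * 12 = 24. Stack: [24]
LOAD_FAST a → push -7. Stack: [24, -7]
BINARY_OP % → 24 % -7 = -4. Stack: [-4]
STORE_FAST n → n=-4. Stack: []
LOAD_CONST → push 2. Stack: [2]
LOAD_FAST_LOAD_FAST k,n → push 2,-4. Stack: [2, 2, -4]
BINARY_OP | → 2 | -4 = -2. Stack: [2, -2]
BINARY_OP % → 2 % -2 = 0. Stack: [0]
STORE_FAST r → r=0. Stack: []
LOAD_FAST k → push 2. Stack: [2]
RETURN_VALUE → return 2.

-4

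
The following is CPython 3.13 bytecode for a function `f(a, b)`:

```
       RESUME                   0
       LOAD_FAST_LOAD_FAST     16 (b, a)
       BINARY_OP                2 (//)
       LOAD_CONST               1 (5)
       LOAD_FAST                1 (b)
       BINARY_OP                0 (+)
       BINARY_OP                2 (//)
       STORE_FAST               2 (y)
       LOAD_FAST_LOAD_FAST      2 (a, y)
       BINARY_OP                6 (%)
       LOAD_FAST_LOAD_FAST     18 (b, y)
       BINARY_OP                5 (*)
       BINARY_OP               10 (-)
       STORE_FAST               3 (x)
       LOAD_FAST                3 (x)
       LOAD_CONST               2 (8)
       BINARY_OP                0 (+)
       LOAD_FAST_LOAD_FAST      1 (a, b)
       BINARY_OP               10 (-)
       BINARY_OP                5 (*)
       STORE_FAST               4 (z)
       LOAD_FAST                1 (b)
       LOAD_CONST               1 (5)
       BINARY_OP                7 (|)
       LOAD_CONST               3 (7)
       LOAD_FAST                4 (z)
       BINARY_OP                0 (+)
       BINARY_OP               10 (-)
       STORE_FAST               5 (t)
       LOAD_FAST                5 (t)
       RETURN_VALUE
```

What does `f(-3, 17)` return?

LOAD_FAST_LOAD_FAST b,a → push 17,-3. Stack: [17, -3]
BINARY_OP // → 17 // -3 = -6. Stack: [-6]
LOAD_CONST → push 5. Stack: [-6, 5]
LOAD_FAST b → push 17. Stack: [-6, 5, 17]
BINARY_OP + → 5 + 17 = 22. Stack: [-6, 22]
BINARY_OP // → -6 // 22 = -1. Stack: [-1]
STORE_FAST y → y=-1. Stack: []
LOAD_FAST_LOAD_FAST a,y → push -3,-1. Stack: [-3, -1]
BINARY_OP % → -3 % -1 = 0. Stack: [0]
LOAD_FAST_LOAD_FAST b,y → push 17,-1. Stack: [0, 17, -1]
BINARY_OP * → 17 * -1 = -17. Stack: [0, -17]
BINARY_OP - → 0 - -17 = 17. Stack: [17]
STORE_FAST x → x=17. Stack: []
LOAD_FAST x → push 17. Stack: [17]
LOAD_CONST → push 8. Stack: [17, 8]
BINARY_OP + → 17 + 8 = 25. Stack: [25]
LOAD_FAST_LOAD_FAST a,b → push -3,17. Stack: [25, -3, 17]
BINARY_OP - → -3 - 17 = -20. Stack: [25, -20]
BINARY_OP * → 25 * -20 = -500. Stack: [-500]
STORE_FAST z → z=-500. Stack: []
LOAD_FAST b → push 17. Stack: [17]
LOAD_CONST → push 5. Stack: [17, 5]
BINARY_OP | → 17 | 5 = 21. Stack: [21]
LOAD_CONST → push 7. Stack: [21, 7]
LOAD_FAST z → push -500. Stack: [21, 7, -500]
BINARY_OP + → 7 + -500 = -493. Stack: [21, -493]
BINARY_OP - → 21 - -493 = 514. Stack: [514]
STORE_FAST t → t=514. Stack: []
LOAD_FAST t → push 514. Stack: [514]
RETURN_VALUE → return 514.

514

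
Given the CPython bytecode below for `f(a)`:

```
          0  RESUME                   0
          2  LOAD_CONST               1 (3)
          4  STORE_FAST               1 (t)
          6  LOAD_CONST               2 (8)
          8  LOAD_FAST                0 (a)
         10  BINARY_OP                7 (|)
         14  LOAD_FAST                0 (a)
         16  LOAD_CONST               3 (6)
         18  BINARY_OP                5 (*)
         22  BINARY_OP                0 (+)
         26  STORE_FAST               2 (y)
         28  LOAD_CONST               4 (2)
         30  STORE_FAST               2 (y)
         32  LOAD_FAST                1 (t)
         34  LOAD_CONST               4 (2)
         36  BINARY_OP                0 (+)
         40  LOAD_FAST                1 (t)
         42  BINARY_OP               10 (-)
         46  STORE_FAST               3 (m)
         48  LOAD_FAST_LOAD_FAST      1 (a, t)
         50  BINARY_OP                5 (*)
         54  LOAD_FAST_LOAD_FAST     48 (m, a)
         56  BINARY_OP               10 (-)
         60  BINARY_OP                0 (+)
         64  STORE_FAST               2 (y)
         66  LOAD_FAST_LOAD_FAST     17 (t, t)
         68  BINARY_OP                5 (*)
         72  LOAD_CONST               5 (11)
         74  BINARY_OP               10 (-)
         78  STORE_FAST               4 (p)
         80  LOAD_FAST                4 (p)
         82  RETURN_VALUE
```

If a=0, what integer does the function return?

LOAD_CONST → push 3. Stack: [3]
STORE_FAST t → t=3. Stack: []
LOAD_CONST → push 8. Stack: [8]
LOAD_FAST a → push 0. Stack: [8, 0]
BINARY_OP | → 8 | 0 = 8. Stack: [8]
LOAD_FAST a → push 0. Stack: [8, 0]
LOAD_CONST → push 6. Stack: [8, 0, 6]
BINARY_OP * → 0 * 6 = 0. Stack: [8, 0]
BINARY_OP + → 8 + 0 = 8. Stack: [8]
STORE_FAST y → y=8. Stack: []
LOAD_CONST → push 2. Stack: [2]
STORE_FAST y → y=2. Stack: []
LOAD_FAST t → push 3. Stack: [3]
LOAD_CONST → push 2. Stack: [3, 2]
BINARY_OP + → 3 + 2 = 5. Stack: [5]
LOAD_FAST t → push 3. Stack: [5, 3]
BINARY_OP - → 5 - 3 = 2. Stack: [2]
STORE_FAST m → m=2. Stack: []
LOAD_FAST_LOAD_FAST a,t → push 0,3. Stack: [0, 3]
BINARY_OP * → 0 * 3 = 0. Stack: [0]
LOAD_FAST_LOAD_FAST m,a → push 2,0. Stack: [0, 2, 0]
BINARY_OP - → 2 - 0 = 2. Stack: [0, 2]
BINARY_OP + → 0 + 2 = 2. Stack: [2]
STORE_FAST y → y=2. Stack: []
LOAD_FAST_LOAD_FAST t,t → push 3,3. Stack: [3, 3]
BINARY_OP * → 3 * 3 = 9. Stack: [9]
LOAD_CONST → push 11. Stack: [9, 11]
BINARY_OP - → 9 - 11 = -2. Stack: [-2]
STORE_FAST p → p=-2. Stack: []
LOAD_FAST p → push -2. Stack: [-2]
RETURN_VALUE → return -2.

-2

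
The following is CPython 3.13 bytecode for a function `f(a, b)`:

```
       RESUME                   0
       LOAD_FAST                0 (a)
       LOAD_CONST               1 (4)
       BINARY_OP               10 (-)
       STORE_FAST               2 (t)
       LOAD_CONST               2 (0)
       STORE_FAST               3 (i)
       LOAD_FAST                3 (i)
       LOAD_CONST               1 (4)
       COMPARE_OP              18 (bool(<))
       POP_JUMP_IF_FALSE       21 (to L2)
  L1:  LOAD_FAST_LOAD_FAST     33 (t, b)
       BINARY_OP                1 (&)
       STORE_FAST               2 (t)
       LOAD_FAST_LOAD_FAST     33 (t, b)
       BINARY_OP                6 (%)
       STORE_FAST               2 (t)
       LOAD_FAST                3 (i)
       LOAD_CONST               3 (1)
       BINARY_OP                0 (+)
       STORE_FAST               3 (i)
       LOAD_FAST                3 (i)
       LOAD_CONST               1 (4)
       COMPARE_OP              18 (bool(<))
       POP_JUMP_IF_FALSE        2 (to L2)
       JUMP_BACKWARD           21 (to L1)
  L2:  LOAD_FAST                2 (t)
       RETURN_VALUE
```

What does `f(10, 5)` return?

4

LOAD_FAST a → push 10
LOAD_CONST → push 4
BINARY_OP - → 10 - 4 = 6
STORE_FAST t → t=6
LOAD_CONST → push 0
STORE_FAST i → i=0
LOAD_FAST i → push 0
LOAD_CONST → push 4
COMPARE_OP bool(<) → 0 vs 4 = True
POP_JUMP_IF_FALSE → pop True; no jump
LOAD_FAST_LOAD_FAST t,b → push 6,5
BINARY_OP & → 6 & 5 = 4
STORE_FAST t → t=4
LOAD_FAST_LOAD_FAST t,b → push 4,5
BINARY_OP % → 4 % 5 = 4
STORE_FAST t → t=4
LOAD_FAST i → push 0
LOAD_CONST → push 1
BINARY_OP + → 0 + 1 = 1
STORE_FAST i → i=1
LOAD_FAST i → push 1
LOAD_CONST → push 4
COMPARE_OP bool(<) → 1 vs 4 = True
POP_JUMP_IF_FALSE → pop True; no jump
LOAD_FAST_LOAD_FAST t,b → push 4,5
BINARY_OP & → 4 & 5 = 4
STORE_FAST t → t=4
LOAD_FAST_LOAD_FAST t,b → push 4,5
BINARY_OP % → 4 % 5 = 4
STORE_FAST t → t=4
LOAD_FAST i → push 1
LOAD_CONST → push 1
BINARY_OP + → 1 + 1 = 2
STORE_FAST i → i=2
LOAD_FAST i → push 2
LOAD_CONST → push 4
COMPARE_OP bool(<) → 2 vs 4 = True
POP_JUMP_IF_FALSE → pop True; no jump
LOAD_FAST_LOAD_FAST t,b → push 4,5
BINARY_OP & → 4 & 5 = 4
STORE_FAST t → t=4
LOAD_FAST_LOAD_FAST t,b → push 4,5
BINARY_OP % → 4 % 5 = 4
STORE_FAST t → t=4
LOAD_FAST i → push 2
LOAD_CONST → push 1
BINARY_OP + → 2 + 1 = 3
STORE_FAST i → i=3
LOAD_FAST i → push 3
LOAD_CONST → push 4
COMPARE_OP bool(<) → 3 vs 4 = True
POP_JUMP_IF_FALSE → pop True; no jump
LOAD_FAST_LOAD_FAST t,b → push 4,5
BINARY_OP & → 4 & 5 = 4
STORE_FAST t → t=4
LOAD_FAST_LOAD_FAST t,b → push 4,5
BINARY_OP % → 4 % 5 = 4
STORE_FAST t → t=4
LOAD_FAST i → push 3
LOAD_CONST → push 1
BINARY_OP + → 3 + 1 = 4
STORE_FAST i → i=4
LOAD_FAST i → push 4
LOAD_CONST → push 4
COMPARE_OP bool(<) → 4 vs 4 = False
POP_JUMP_IF_FALSE → pop False; jump
LOAD_FAST t → push 4
RETURN_VALUE → return 4.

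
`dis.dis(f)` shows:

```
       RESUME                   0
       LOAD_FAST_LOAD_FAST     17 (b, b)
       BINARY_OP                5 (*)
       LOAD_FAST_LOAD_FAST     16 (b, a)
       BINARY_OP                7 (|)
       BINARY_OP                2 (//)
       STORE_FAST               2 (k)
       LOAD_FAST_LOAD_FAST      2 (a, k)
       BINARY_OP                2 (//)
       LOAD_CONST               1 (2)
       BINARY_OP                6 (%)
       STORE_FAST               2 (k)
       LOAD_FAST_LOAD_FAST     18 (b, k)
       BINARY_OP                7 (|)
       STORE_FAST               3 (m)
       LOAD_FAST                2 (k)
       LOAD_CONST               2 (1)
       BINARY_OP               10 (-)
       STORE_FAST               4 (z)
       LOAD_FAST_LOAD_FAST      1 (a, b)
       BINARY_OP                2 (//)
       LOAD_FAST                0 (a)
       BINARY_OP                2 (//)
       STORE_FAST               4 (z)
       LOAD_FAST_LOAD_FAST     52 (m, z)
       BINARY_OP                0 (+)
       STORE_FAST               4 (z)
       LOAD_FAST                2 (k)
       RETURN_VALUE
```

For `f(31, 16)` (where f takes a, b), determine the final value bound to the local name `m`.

17

LOAD_FAST_LOAD_FAST b,b → push 16,16. Stack: [16, 16]
BINARY_OP * → 16 * 16 = 256. Stack: [256]
LOAD_FAST_LOAD_FAST b,a → push 16,31. Stack: [256, 16, 31]
BINARY_OP | → 16 | 31 = 31. Stack: [256, 31]
BINARY_OP // → 256 // 31 = 8. Stack: [8]
STORE_FAST k → k=8. Stack: []
LOAD_FAST_LOAD_FAST a,k → push 31,8. Stack: [31, 8]
BINARY_OP // → 31 // 8 = 3. Stack: [3]
LOAD_CONST → push 2. Stack: [3, 2]
BINARY_OP % → 3 % 2 = 1. Stack: [1]
STORE_FAST k → k=1. Stack: []
LOAD_FAST_LOAD_FAST b,k → push 16,1. Stack: [16, 1]
BINARY_OP | → 16 | 1 = 17. Stack: [17]
STORE_FAST m → m=17. Stack: []
LOAD_FAST k → push 1. Stack: [1]
LOAD_CONST → push 1. Stack: [1, 1]
BINARY_OP - → 1 - 1 = 0. Stack: [0]
STORE_FAST z → z=0. Stack: []
LOAD_FAST_LOAD_FAST a,b → push 31,16. Stack: [31, 16]
BINARY_OP // → 31 // 16 = 1. Stack: [1]
LOAD_FAST a → push 31. Stack: [1, 31]
BINARY_OP // → 1 // 31 = 0. Stack: [0]
STORE_FAST z → z=0. Stack: []
LOAD_FAST_LOAD_FAST m,z → push 17,0. Stack: [17, 0]
BINARY_OP + → 17 + 0 = 17. Stack: [17]
STORE_FAST z → z=17. Stack: []
LOAD_FAST k → push 1. Stack: [1]
RETURN_VALUE → return 1.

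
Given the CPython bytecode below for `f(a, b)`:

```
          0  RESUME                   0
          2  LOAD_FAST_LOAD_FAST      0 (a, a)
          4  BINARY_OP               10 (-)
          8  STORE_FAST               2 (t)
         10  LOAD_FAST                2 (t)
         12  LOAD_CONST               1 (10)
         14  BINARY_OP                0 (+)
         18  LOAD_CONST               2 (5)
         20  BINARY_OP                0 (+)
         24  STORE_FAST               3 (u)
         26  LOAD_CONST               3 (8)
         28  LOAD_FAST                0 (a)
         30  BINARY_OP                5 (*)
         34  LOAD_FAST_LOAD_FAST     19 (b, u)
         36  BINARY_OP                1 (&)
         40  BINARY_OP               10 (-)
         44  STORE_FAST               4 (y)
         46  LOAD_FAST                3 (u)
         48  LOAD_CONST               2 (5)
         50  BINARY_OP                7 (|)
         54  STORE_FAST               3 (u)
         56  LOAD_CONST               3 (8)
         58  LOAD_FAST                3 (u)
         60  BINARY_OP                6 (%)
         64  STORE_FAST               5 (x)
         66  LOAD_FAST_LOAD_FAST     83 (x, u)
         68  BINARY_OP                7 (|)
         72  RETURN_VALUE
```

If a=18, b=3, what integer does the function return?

LOAD_FAST_LOAD_FAST a,a → push 18,18. Stack: [18, 18]
BINARY_OP - → 18 - 18 = 0. Stack: [0]
STORE_FAST t → t=0. Stack: []
LOAD_FAST t → push 0. Stack: [0]
LOAD_CONST → push 10. Stack: [0, 10]
BINARY_OP + → 0 + 10 = 10. Stack: [10]
LOAD_CONST → push 5. Stack: [10, 5]
BINARY_OP + → 10 + 5 = 15. Stack: [15]
STORE_FAST u → u=15. Stack: []
LOAD_CONST → push 8. Stack: [8]
LOAD_FAST a → push 18. Stack: [8, 18]
BINARY_OP * → 8 * 18 = 144. Stack: [144]
LOAD_FAST_LOAD_FAST b,u → push 3,15. Stack: [144, 3, 15]
BINARY_OP & → 3 & 15 = 3. Stack: [144, 3]
BINARY_OP - → 144 - 3 = 141. Stack: [141]
STORE_FAST y → y=141. Stack: []
LOAD_FAST u → push 15. Stack: [15]
LOAD_CONST → push 5. Stack: [15, 5]
BINARY_OP | → 15 | 5 = 15. Stack: [15]
STORE_FAST u → u=15. Stack: []
LOAD_CONST → push 8. Stack: [8]
LOAD_FAST u → push 15. Stack: [8, 15]
BINARY_OP % → 8 % 15 = 8. Stack: [8]
STORE_FAST x → x=8. Stack: []
LOAD_FAST_LOAD_FAST x,u → push 8,15. Stack: [8, 15]
BINARY_OP | → 8 | 15 = 15. Stack: [15]
RETURN_VALUE → return 15.

15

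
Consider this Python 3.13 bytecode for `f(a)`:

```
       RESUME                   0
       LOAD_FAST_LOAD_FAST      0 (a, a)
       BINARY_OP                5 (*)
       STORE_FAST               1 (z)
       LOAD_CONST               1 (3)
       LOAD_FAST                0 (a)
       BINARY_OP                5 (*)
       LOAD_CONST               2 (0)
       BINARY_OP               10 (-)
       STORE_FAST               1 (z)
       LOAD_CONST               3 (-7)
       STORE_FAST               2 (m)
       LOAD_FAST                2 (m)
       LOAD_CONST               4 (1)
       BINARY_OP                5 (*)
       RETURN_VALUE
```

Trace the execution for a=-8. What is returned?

-7

LOAD_FAST_LOAD_FAST a,a → push -8,-8. Stack: [-8, -8]
BINARY_OP * → -8 * -8 = 64. Stack: [64]
STORE_FAST z → z=64. Stack: []
LOAD_CONST → push 3. Stack: [3]
LOAD_FAST a → push -8. Stack: [3, -8]
BINARY_OP * → 3 * -8 = -24. Stack: [-24]
LOAD_CONST → push 0. Stack: [-24, 0]
BINARY_OP - → -24 - 0 = -24. Stack: [-24]
STORE_FAST z → z=-24. Stack: []
LOAD_CONST → push -7. Stack: [-7]
STORE_FAST m → m=-7. Stack: []
LOAD_FAST m → push -7. Stack: [-7]
LOAD_CONST → push 1. Stack: [-7, 1]
BINARY_OP * → -7 * 1 = -7. Stack: [-7]
RETURN_VALUE → return -7.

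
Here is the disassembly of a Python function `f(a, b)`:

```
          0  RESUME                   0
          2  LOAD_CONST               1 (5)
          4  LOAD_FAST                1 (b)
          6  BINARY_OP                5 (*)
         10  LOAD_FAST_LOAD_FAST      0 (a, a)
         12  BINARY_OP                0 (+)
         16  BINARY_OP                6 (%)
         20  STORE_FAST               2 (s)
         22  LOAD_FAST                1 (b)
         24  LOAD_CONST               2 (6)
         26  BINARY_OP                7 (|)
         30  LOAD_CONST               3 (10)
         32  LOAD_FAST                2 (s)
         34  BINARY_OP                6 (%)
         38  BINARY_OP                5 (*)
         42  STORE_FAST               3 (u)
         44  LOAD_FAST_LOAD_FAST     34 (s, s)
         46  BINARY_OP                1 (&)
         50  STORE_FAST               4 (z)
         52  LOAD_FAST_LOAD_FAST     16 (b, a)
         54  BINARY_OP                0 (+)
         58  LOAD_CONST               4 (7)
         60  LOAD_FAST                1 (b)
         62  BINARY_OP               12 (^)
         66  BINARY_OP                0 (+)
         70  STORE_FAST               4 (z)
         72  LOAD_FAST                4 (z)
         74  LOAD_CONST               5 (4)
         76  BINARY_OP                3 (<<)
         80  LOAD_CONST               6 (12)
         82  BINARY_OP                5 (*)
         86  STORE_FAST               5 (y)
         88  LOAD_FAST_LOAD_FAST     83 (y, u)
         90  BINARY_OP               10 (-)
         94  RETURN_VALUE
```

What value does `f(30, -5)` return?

LOAD_CONST → push 5. Stack: [5]
LOAD_FAST b → push -5. Stack: [5, -5]
BINARY_OP * → 5 * -5 = -25. Stack: [-25]
LOAD_FAST_LOAD_FAST a,a → push 30,30. Stack: [-25, 30, 30]
BINARY_OP + → 30 + 30 = 60. Stack: [-25, 60]
BINARY_OP % → -25 % 60 = 35. Stack: [35]
STORE_FAST s → s=35. Stack: []
LOAD_FAST b → push -5. Stack: [-5]
LOAD_CONST → push 6. Stack: [-5, 6]
BINARY_OP | → -5 | 6 = -1. Stack: [-1]
LOAD_CONST → push 10. Stack: [-1, 10]
LOAD_FAST s → push 35. Stack: [-1, 10, 35]
BINARY_OP % → 10 % 35 = 10. Stack: [-1, 10]
BINARY_OP * → -1 * 10 = -10. Stack: [-10]
STORE_FAST u → u=-10. Stack: []
LOAD_FAST_LOAD_FAST s,s → push 35,35. Stack: [35, 35]
BINARY_OP & → 35 & 35 = 35. Stack: [35]
STORE_FAST z → z=35. Stack: []
LOAD_FAST_LOAD_FAST b,a → push -5,30. Stack: [-5, 30]
BINARY_OP + → -5 + 30 = 25. Stack: [25]
LOAD_CONST → push 7. Stack: [25, 7]
LOAD_FAST b → push -5. Stack: [25, 7, -5]
BINARY_OP ^ → 7 ^ -5 = -4. Stack: [25, -4]
BINARY_OP + → 25 + -4 = 21. Stack: [21]
STORE_FAST z → z=21. Stack: []
LOAD_FAST z → push 21. Stack: [21]
LOAD_CONST → push 4. Stack: [21, 4]
BINARY_OP << → 21 << 4 = 336. Stack: [336]
LOAD_CONST → push 12. Stack: [336, 12]
BINARY_OP * → 336 * 12 = 4032. Stack: [4032]
STORE_FAST y → y=4032. Stack: []
LOAD_FAST_LOAD_FAST y,u → push 4032,-10. Stack: [4032, -10]
BINARY_OP - → 4032 - -10 = 4042. Stack: [4042]
RETURN_VALUE → return 4042.

4042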